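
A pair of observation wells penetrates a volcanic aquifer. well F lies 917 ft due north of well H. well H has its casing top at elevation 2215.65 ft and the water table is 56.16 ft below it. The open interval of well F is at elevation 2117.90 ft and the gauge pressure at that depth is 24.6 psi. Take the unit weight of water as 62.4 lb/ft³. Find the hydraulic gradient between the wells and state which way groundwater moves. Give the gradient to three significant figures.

Total head at well H: h = 2215.65 − 56.16 = 2159.49 ft.
Pressure head at well F: ψ = 144·P/γ = 144 × 24.6 / 62.4 = 56.77 ft.
Total head at well F: h = z + ψ = 2117.90 + 56.77 = 2174.67 ft.
Head difference: h(well H) − h(well F) = 2159.49 − 2174.67 = -15.18 ft.
Hydraulic gradient: i = |Δh| / L = 15.18 / 917 = 0.0166.
Flow is from higher to lower head: from well F toward well H, i.e. toward the south.

i ≈ 0.0166; groundwater flows toward the south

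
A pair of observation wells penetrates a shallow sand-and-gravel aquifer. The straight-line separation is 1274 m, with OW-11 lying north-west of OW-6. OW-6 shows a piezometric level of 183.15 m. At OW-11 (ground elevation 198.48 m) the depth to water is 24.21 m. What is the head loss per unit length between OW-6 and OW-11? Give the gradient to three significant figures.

Total head at OW-6: h = 183.15 m (water level in the piezometer is the total head).
Total head at OW-11: h = 198.48 − 24.21 = 174.27 m.
Head difference: h(OW-6) − h(OW-11) = 183.15 − 174.27 = 8.88 m.
Hydraulic gradient: i = |Δh| / L = 8.88 / 1274 = 0.00697.

i ≈ 0.00697 m/m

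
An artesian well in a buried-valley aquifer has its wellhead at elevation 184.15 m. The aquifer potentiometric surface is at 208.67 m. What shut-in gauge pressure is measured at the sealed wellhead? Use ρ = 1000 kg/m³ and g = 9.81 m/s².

P ≈ 241 kPa

Head above the cap: Δh = 208.67 − 184.15 = 24.52 m.
P = ρgΔh = 1000 × 9.81 × 24.52 = 240541 Pa ≈ 241 kPa.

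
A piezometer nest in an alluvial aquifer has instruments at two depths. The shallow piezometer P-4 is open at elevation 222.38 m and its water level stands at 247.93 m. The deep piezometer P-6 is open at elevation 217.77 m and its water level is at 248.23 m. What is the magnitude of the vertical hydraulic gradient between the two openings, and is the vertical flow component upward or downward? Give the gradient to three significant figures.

Total head at P-4: h = 247.93 m (water level in the standpipe).
Total head at P-6: h = 248.23 m.
Δh = h(P-4) − h(P-6) = 247.93 − 248.23 = -0.30 m.
Vertical separation Δz = 222.38 − 217.77 = 4.61 m.
|i_v| = |Δh| / Δz = 0.30 / 4.61 = 0.0651.
Head is higher in the deep piezometer, so vertical flow is upward (discharge condition).

|i_v| ≈ 0.0651; vertical flow is upward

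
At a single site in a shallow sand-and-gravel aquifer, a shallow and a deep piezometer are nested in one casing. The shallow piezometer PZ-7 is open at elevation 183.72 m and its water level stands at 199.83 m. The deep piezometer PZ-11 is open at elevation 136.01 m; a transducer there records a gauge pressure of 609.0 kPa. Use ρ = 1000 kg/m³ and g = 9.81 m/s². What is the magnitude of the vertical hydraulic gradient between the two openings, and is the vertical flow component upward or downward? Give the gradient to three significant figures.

|i_v| ≈ 0.0365; vertical flow is downward

Total head at PZ-7: h = 199.83 m (water level in the standpipe).
Pressure head at PZ-11: ψ = P/(ρg) = 609.0×1000 / (1000 × 9.81) = 62.08 m.
Total head at PZ-11: h = z + ψ = 136.01 + 62.08 = 198.09 m.
Δh = h(PZ-7) − h(PZ-11) = 199.83 − 198.09 = 1.74 m.
Vertical separation Δz = 183.72 − 136.01 = 47.71 m.
|i_v| = |Δh| / Δz = 1.74 / 47.71 = 0.0365.
Head is higher in the shallow piezometer, so vertical flow is downward (recharge condition).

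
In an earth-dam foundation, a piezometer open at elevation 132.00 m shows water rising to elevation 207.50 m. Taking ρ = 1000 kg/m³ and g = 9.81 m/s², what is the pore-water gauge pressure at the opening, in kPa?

Pressure head ψ = h − z = 207.50 − 132.00 = 75.50 m.
P = ρgψ = 1000 × 9.81 × 75.50 = 740655 Pa ≈ 741 kPa.

P ≈ 741 kPa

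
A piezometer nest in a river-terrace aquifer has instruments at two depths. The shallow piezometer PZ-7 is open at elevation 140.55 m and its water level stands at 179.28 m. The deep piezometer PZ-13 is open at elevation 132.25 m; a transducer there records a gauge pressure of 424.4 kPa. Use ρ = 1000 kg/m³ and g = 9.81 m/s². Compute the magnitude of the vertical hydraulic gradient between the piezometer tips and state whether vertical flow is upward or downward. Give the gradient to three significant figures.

Total head at PZ-7: h = 179.28 m (water level in the standpipe).
Pressure head at PZ-13: ψ = P/(ρg) = 424.4×1000 / (1000 × 9.81) = 43.26 m.
Total head at PZ-13: h = z + ψ = 132.25 + 43.26 = 175.51 m.
Δh = h(PZ-7) − h(PZ-13) = 179.28 − 175.51 = 3.77 m.
Vertical separation Δz = 140.55 − 132.25 = 8.30 m.
|i_v| = |Δh| / Δz = 3.77 / 8.30 = 0.454.
Head is higher in the shallow piezometer, so vertical flow is downward (recharge condition).

|i_v| ≈ 0.454; vertical flow is downward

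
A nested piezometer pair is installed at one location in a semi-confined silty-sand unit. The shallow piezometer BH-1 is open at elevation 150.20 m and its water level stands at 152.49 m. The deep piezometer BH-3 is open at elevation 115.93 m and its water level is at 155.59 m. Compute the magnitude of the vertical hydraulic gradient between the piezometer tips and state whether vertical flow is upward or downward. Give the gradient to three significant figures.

Total head at BH-1: h = 152.49 m (water level in the standpipe).
Total head at BH-3: h = 155.59 m.
Δh = h(BH-1) − h(BH-3) = 152.49 − 155.59 = -3.10 m.
Vertical separation Δz = 150.20 − 115.93 = 34.27 m.
|i_v| = |Δh| / Δz = 3.10 / 34.27 = 0.0905.
Head is higher in the deep piezometer, so vertical flow is upward (discharge condition).

|i_v| ≈ 0.0905; vertical flow is upward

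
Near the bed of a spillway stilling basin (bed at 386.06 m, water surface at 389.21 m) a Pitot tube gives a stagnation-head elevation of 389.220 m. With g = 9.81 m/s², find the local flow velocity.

v ≈ 0.443 m/s

Near the bed, under hydrostatic conditions, the piezometric head (z + ψ) equals the free-surface elevation, 389.21 m.
Velocity head = total − piezometric = 389.220 − 389.21 = 0.010 m.
v = √(2g·h_v) = √(2 × 9.81 × 0.010) = 0.443 m/s.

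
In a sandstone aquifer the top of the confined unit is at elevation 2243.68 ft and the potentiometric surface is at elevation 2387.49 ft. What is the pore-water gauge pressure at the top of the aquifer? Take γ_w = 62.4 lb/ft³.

P ≈ 62.3 psi

Pressure head at the aquifer top: ψ = h − z = 2387.49 − 2243.68 = 143.81 ft.
P = γψ/144 = 62.4 × 143.81 / 144 = 62.3 psi.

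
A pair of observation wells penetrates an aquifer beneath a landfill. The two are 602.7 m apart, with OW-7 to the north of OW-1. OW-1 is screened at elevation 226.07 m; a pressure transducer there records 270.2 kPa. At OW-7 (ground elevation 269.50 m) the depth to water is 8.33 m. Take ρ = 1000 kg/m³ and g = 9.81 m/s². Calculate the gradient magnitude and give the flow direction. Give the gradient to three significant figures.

Pressure head at OW-1: ψ = P/(ρg) = 270.2×1000 / (1000 × 9.81) = 27.54 m.
Total head at OW-1: h = z + ψ = 226.07 + 27.54 = 253.61 m.
Total head at OW-7: h = 269.50 − 8.33 = 261.17 m.
Head difference: h(OW-1) − h(OW-7) = 253.61 − 261.17 = -7.56 m.
Hydraulic gradient: i = |Δh| / L = 7.56 / 602.7 = 0.0125.
Flow is from higher to lower head: from OW-7 toward OW-1, i.e. toward the south.

i ≈ 0.0125; groundwater flows toward the south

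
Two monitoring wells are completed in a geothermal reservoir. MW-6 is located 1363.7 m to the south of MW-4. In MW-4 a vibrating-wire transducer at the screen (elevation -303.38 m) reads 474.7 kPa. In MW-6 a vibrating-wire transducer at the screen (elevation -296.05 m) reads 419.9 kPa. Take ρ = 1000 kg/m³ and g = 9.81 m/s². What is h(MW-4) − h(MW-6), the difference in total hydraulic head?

Pressure head at MW-4: ψ = P/(ρg) = 474.7×1000 / (1000 × 9.81) = 48.39 m.
Total head at MW-4: h = z + ψ = -303.38 + 48.39 = -254.99 m.
Pressure head at MW-6: ψ = P/(ρg) = 419.9×1000 / (1000 × 9.81) = 42.80 m.
Total head at MW-6: h = z + ψ = -296.05 + 42.80 = -253.25 m.
Head difference: h(MW-4) − h(MW-6) = -254.99 − (-253.25) = -1.74 m.

Δh ≈ -1.74 m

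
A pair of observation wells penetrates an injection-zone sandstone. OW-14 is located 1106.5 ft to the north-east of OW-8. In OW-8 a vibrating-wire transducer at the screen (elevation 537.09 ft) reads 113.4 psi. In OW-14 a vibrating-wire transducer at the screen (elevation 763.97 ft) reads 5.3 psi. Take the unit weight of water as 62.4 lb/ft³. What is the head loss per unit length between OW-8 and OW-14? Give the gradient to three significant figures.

Pressure head at OW-8: ψ = 144·P/γ = 144 × 113.4 / 62.4 = 261.69 ft.
Total head at OW-8: h = z + ψ = 537.09 + 261.69 = 798.78 ft.
Pressure head at OW-14: ψ = 144·P/γ = 144 × 5.3 / 62.4 = 12.23 ft.
Total head at OW-14: h = z + ψ = 763.97 + 12.23 = 776.20 ft.
Head difference: h(OW-8) − h(OW-14) = 798.78 − 776.20 = 22.58 ft.
Hydraulic gradient: i = |Δh| / L = 22.58 / 1106.5 = 0.0204.

i ≈ 0.0204 ft/ft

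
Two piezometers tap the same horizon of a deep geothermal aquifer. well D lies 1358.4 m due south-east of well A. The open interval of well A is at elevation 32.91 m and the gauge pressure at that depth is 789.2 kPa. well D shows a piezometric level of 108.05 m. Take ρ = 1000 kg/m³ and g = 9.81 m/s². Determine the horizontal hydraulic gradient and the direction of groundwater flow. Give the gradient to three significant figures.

Pressure head at well A: ψ = P/(ρg) = 789.2×1000 / (1000 × 9.81) = 80.45 m.
Total head at well A: h = z + ψ = 32.91 + 80.45 = 113.36 m.
Total head at well D: h = 108.05 m (water level in the piezometer is the total head).
Head difference: h(well A) − h(well D) = 113.36 − 108.05 = 5.31 m.
Hydraulic gradient: i = |Δh| / L = 5.31 / 1358.4 = 0.00391.
Flow is from higher to lower head: from well A toward well D, i.e. toward the south-east.

i ≈ 0.00391; groundwater flows toward the south-east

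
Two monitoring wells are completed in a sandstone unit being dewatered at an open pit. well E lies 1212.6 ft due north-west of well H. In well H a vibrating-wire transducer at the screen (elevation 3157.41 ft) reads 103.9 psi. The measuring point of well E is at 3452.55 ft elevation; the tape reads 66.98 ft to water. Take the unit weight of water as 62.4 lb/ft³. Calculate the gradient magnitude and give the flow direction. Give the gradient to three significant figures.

i ≈ 0.00957; groundwater flows toward the north-west

Pressure head at well H: ψ = 144·P/γ = 144 × 103.9 / 62.4 = 239.77 ft.
Total head at well H: h = z + ψ = 3157.41 + 239.77 = 3397.18 ft.
Total head at well E: h = 3452.55 − 66.98 = 3385.57 ft.
Head difference: h(well H) − h(well E) = 3397.18 − 3385.57 = 11.61 ft.
Hydraulic gradient: i = |Δh| / L = 11.61 / 1212.6 = 0.00957.
Flow is from higher to lower head: from well H toward well E, i.e. toward the north-west.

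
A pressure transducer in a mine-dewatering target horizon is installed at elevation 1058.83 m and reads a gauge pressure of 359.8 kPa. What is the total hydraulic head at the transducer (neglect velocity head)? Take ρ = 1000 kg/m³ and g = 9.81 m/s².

h ≈ 1095.51 m

ψ = P/(ρg) = 359.8×1000 / (1000 × 9.81) = 36.68 m.
h = z + ψ = 1058.83 + 36.68 = 1095.51 m.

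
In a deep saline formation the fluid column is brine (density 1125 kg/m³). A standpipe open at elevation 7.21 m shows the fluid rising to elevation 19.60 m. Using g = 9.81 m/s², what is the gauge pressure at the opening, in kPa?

Pressure head ψ = h − z = 19.60 − 7.21 = 12.39 m.
P = ρgψ = 1125 × 9.81 × 12.39 = 136739 Pa ≈ 137 kPa.

P ≈ 137 kPa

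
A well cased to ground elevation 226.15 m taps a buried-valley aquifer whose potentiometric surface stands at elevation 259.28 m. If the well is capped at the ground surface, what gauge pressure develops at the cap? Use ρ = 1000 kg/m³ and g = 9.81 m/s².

Head above the cap: Δh = 259.28 − 226.15 = 33.13 m.
P = ρgΔh = 1000 × 9.81 × 33.13 = 325005 Pa ≈ 325 kPa.

P ≈ 325 kPa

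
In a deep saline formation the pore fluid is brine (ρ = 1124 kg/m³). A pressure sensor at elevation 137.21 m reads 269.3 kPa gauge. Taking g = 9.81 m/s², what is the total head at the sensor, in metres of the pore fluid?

ψ = P/(ρg) = 269.3×1000 / (1124 × 9.81) = 24.42 m.
h = z + ψ = 137.21 + 24.42 = 161.63 m.

h ≈ 161.63 m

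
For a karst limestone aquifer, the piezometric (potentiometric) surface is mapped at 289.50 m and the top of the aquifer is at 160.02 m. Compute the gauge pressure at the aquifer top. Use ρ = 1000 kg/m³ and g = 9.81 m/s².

Pressure head at the aquifer top: ψ = h − z = 289.50 − 160.02 = 129.48 m.
P = ρgψ = 1000 × 9.81 × 129.48 = 1270199 Pa ≈ 1270 kPa.

P ≈ 1270 kPa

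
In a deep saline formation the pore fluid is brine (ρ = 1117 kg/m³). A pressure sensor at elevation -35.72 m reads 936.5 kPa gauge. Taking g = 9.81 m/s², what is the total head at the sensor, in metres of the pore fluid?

h ≈ 49.74 m

ψ = P/(ρg) = 936.5×1000 / (1117 × 9.81) = 85.46 m.
h = z + ψ = -35.72 + 85.46 = 49.74 m.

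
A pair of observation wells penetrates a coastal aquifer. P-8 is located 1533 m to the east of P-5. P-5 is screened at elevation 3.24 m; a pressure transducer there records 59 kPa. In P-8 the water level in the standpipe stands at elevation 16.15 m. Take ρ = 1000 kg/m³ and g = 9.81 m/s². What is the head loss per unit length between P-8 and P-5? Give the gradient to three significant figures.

i ≈ 0.00450 m/m

Pressure head at P-5: ψ = P/(ρg) = 59×1000 / (1000 × 9.81) = 6.01 m.
Total head at P-5: h = z + ψ = 3.24 + 6.01 = 9.25 m.
Total head at P-8: h = 16.15 m (water level in the piezometer is the total head).
Head difference: h(P-5) − h(P-8) = 9.25 − 16.15 = -6.90 m.
Hydraulic gradient: i = |Δh| / L = 6.90 / 1533 = 0.00450.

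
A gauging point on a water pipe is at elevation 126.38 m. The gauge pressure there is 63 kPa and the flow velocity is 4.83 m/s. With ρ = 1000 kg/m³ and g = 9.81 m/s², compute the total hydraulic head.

Pressure head ψ = P/(ρg) = 63×1000 / (1000 × 9.81) = 6.42 m.
Velocity head = v²/(2g) = 4.83² / (2 × 9.81) = 1.189 m.
h = z + ψ + v²/(2g) = 126.38 + 6.42 + 1.189 = 133.99 m.

h ≈ 133.99 m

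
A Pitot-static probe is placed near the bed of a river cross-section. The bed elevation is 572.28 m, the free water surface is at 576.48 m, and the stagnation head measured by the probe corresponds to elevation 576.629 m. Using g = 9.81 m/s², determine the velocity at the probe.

Near the bed, under hydrostatic conditions, the piezometric head (z + ψ) equals the free-surface elevation, 576.48 m.
Velocity head = total − piezometric = 576.629 − 576.48 = 0.149 m.
v = √(2g·h_v) = √(2 × 9.81 × 0.149) = 1.71 m/s.

v ≈ 1.71 m/s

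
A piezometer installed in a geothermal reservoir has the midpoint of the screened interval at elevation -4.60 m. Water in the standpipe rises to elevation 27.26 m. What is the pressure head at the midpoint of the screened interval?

Total head h = 27.26 m (the water-surface elevation in the piezometer).
Pressure head ψ = h − z = 27.26 − (-4.60) = 31.86 m.

ψ ≈ 31.86 m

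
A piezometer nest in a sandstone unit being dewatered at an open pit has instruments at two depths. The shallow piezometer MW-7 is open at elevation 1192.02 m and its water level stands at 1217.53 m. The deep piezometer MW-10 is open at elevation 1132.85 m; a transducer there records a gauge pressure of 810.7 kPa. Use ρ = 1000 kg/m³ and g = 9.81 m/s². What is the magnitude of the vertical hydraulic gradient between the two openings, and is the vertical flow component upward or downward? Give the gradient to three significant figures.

|i_v| ≈ 0.0345; vertical flow is downward

Total head at MW-7: h = 1217.53 m (water level in the standpipe).
Pressure head at MW-10: ψ = P/(ρg) = 810.7×1000 / (1000 × 9.81) = 82.64 m.
Total head at MW-10: h = z + ψ = 1132.85 + 82.64 = 1215.49 m.
Δh = h(MW-7) − h(MW-10) = 1217.53 − 1215.49 = 2.04 m.
Vertical separation Δz = 1192.02 − 1132.85 = 59.17 m.
|i_v| = |Δh| / Δz = 2.04 / 59.17 = 0.0345.
Head is higher in the shallow piezometer, so vertical flow is downward (recharge condition).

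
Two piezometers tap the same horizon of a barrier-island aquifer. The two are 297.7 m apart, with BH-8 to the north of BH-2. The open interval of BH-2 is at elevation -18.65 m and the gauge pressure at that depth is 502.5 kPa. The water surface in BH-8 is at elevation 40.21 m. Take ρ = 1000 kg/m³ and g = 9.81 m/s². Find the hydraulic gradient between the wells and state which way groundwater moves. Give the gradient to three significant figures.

Pressure head at BH-2: ψ = P/(ρg) = 502.5×1000 / (1000 × 9.81) = 51.22 m.
Total head at BH-2: h = z + ψ = -18.65 + 51.22 = 32.57 m.
Total head at BH-8: h = 40.21 m (water level in the piezometer is the total head).
Head difference: h(BH-2) − h(BH-8) = 32.57 − 40.21 = -7.64 m.
Hydraulic gradient: i = |Δh| / L = 7.64 / 297.7 = 0.0257.
Flow is from higher to lower head: from BH-8 toward BH-2, i.e. toward the south.

i ≈ 0.0257; groundwater flows toward the south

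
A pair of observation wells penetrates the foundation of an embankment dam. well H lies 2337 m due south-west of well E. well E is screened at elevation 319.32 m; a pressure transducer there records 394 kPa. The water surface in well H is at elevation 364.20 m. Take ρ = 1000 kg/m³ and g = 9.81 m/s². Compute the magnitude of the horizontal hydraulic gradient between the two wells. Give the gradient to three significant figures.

Pressure head at well E: ψ = P/(ρg) = 394×1000 / (1000 × 9.81) = 40.16 m.
Total head at well E: h = z + ψ = 319.32 + 40.16 = 359.48 m.
Total head at well H: h = 364.20 m (water level in the piezometer is the total head).
Head difference: h(well E) − h(well H) = 359.48 − 364.20 = -4.72 m.
Hydraulic gradient: i = |Δh| / L = 4.72 / 2337 = 0.00202.

i ≈ 0.00202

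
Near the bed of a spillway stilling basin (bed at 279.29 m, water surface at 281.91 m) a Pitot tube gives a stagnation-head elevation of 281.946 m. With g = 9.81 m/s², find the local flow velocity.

v ≈ 0.840 m/s

Near the bed, under hydrostatic conditions, the piezometric head (z + ψ) equals the free-surface elevation, 281.91 m.
Velocity head = total − piezometric = 281.946 − 281.91 = 0.036 m.
v = √(2g·h_v) = √(2 × 9.81 × 0.036) = 0.840 m/s.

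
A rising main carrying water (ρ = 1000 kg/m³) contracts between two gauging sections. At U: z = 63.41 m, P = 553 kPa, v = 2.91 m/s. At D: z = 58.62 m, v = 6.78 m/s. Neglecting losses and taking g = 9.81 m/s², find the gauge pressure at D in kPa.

Pressure head at U: ψ₁ = P₁/(ρg) = 553×1000 / (1000 × 9.81) = 56.37 m.
Velocity heads: v₁²/2g = 2.91²/19.62 = 0.432 m; v₂²/2g = 6.78²/19.62 = 2.343 m.
Total head H = z₁ + ψ₁ + v₁²/2g = 63.41 + 56.37 + 0.432 = 120.21 m.
ψ₂ = H − z₂ − v₂²/2g = 120.21 − 58.62 − 2.343 = 59.25 m.
P₂ = ρgψ₂ = 1000 × 9.81 × 59.25 ≈ 581 kPa.

P₂ ≈ 581 kPa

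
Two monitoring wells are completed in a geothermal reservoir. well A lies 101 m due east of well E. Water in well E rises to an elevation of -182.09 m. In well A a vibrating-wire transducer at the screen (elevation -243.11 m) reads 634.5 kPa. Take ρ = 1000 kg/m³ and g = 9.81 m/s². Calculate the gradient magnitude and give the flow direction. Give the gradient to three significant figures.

Total head at well E: h = -182.09 m (water level in the piezometer is the total head).
Pressure head at well A: ψ = P/(ρg) = 634.5×1000 / (1000 × 9.81) = 64.68 m.
Total head at well A: h = z + ψ = -243.11 + 64.68 = -178.43 m.
Head difference: h(well E) − h(well A) = -182.09 − (-178.43) = -3.66 m.
Hydraulic gradient: i = |Δh| / L = 3.66 / 101 = 0.0362.
Flow is from higher to lower head: from well A toward well E, i.e. toward the west.

i ≈ 0.0362; groundwater flows toward the west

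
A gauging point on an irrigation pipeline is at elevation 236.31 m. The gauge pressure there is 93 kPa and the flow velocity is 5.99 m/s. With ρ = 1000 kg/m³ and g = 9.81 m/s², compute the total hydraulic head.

h ≈ 247.62 m

Pressure head ψ = P/(ρg) = 93×1000 / (1000 × 9.81) = 9.48 m.
Velocity head = v²/(2g) = 5.99² / (2 × 9.81) = 1.829 m.
h = z + ψ + v²/(2g) = 236.31 + 9.48 + 1.829 = 247.62 m.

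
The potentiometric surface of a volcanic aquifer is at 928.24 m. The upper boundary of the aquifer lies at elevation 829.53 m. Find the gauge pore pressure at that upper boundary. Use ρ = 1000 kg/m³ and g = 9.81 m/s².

P ≈ 968 kPa

Pressure head at the aquifer top: ψ = h − z = 928.24 − 829.53 = 98.71 m.
P = ρgψ = 1000 × 9.81 × 98.71 = 968345 Pa ≈ 968 kPa.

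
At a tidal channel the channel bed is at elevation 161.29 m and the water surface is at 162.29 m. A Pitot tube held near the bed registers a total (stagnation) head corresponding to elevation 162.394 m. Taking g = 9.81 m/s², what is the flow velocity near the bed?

Near the bed, under hydrostatic conditions, the piezometric head (z + ψ) equals the free-surface elevation, 162.29 m.
Velocity head = total − piezometric = 162.394 − 162.29 = 0.104 m.
v = √(2g·h_v) = √(2 × 9.81 × 0.104) = 1.43 m/s.

v ≈ 1.43 m/s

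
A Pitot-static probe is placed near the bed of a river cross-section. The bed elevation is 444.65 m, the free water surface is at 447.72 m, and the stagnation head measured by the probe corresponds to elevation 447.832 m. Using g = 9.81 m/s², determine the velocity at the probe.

Near the bed, under hydrostatic conditions, the piezometric head (z + ψ) equals the free-surface elevation, 447.72 m.
Velocity head = total − piezometric = 447.832 − 447.72 = 0.112 m.
v = √(2g·h_v) = √(2 × 9.81 × 0.112) = 1.48 m/s.

v ≈ 1.48 m/s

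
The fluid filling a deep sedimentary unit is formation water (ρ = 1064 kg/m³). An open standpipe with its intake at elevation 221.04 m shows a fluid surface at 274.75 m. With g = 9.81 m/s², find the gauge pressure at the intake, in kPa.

Pressure head ψ = h − z = 274.75 − 221.04 = 53.71 m.
P = ρgψ = 1064 × 9.81 × 53.71 = 560616 Pa ≈ 561 kPa.

P ≈ 561 kPa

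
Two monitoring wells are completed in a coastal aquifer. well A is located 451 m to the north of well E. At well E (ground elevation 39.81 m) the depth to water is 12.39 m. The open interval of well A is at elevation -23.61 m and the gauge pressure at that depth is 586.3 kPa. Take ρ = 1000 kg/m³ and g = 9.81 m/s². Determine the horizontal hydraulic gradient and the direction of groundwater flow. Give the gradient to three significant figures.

i ≈ 0.0194; groundwater flows toward the south

Total head at well E: h = 39.81 − 12.39 = 27.42 m.
Pressure head at well A: ψ = P/(ρg) = 586.3×1000 / (1000 × 9.81) = 59.77 m.
Total head at well A: h = z + ψ = -23.61 + 59.77 = 36.16 m.
Head difference: h(well E) − h(well A) = 27.42 − 36.16 = -8.74 m.
Hydraulic gradient: i = |Δh| / L = 8.74 / 451 = 0.0194.
Flow is from higher to lower head: from well A toward well E, i.e. toward the south.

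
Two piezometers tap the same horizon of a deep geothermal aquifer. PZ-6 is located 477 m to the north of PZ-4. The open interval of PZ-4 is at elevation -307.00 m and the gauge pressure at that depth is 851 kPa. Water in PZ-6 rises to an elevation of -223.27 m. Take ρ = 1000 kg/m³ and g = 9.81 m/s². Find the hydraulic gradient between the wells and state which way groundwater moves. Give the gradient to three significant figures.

i ≈ 0.00633; groundwater flows toward the north

Pressure head at PZ-4: ψ = P/(ρg) = 851×1000 / (1000 × 9.81) = 86.75 m.
Total head at PZ-4: h = z + ψ = -307.00 + 86.75 = -220.25 m.
Total head at PZ-6: h = -223.27 m (water level in the piezometer is the total head).
Head difference: h(PZ-4) − h(PZ-6) = -220.25 − (-223.27) = 3.02 m.
Hydraulic gradient: i = |Δh| / L = 3.02 / 477 = 0.00633.
Flow is from higher to lower head: from PZ-4 toward PZ-6, i.e. toward the north.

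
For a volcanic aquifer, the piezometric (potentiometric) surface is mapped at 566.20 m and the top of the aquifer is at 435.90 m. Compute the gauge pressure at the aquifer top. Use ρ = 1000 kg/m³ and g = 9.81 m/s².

Pressure head at the aquifer top: ψ = h − z = 566.20 − 435.90 = 130.30 m.
P = ρgψ = 1000 × 9.81 × 130.30 = 1278243 Pa ≈ 1280 kPa.

P ≈ 1280 kPa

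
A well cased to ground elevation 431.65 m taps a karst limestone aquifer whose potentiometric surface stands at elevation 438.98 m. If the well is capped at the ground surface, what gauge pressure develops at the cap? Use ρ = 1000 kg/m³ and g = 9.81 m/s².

P ≈ 71.9 kPa

Head above the cap: Δh = 438.98 − 431.65 = 7.33 m.
P = ρgΔh = 1000 × 9.81 × 7.33 = 71907 Pa ≈ 71.9 kPa.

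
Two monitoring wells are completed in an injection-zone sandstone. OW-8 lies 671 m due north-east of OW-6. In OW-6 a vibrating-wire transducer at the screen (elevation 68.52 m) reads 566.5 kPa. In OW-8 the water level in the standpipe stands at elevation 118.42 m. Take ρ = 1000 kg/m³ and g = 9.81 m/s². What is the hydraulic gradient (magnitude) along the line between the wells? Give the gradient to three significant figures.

Pressure head at OW-6: ψ = P/(ρg) = 566.5×1000 / (1000 × 9.81) = 57.75 m.
Total head at OW-6: h = z + ψ = 68.52 + 57.75 = 126.27 m.
Total head at OW-8: h = 118.42 m (water level in the piezometer is the total head).
Head difference: h(OW-6) − h(OW-8) = 126.27 − 118.42 = 7.85 m.
Hydraulic gradient: i = |Δh| / L = 7.85 / 671 = 0.0117.

i ≈ 0.0117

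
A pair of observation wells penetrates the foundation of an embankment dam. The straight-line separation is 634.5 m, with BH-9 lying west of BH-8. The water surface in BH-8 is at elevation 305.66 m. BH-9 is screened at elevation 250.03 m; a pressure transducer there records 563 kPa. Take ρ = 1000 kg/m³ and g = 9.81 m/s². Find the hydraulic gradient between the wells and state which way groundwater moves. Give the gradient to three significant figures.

Total head at BH-8: h = 305.66 m (water level in the piezometer is the total head).
Pressure head at BH-9: ψ = P/(ρg) = 563×1000 / (1000 × 9.81) = 57.39 m.
Total head at BH-9: h = z + ψ = 250.03 + 57.39 = 307.42 m.
Head difference: h(BH-8) − h(BH-9) = 305.66 − 307.42 = -1.76 m.
Hydraulic gradient: i = |Δh| / L = 1.76 / 634.5 = 0.00277.
Flow is from higher to lower head: from BH-9 toward BH-8, i.e. toward the east.

i ≈ 0.00277; groundwater flows toward the east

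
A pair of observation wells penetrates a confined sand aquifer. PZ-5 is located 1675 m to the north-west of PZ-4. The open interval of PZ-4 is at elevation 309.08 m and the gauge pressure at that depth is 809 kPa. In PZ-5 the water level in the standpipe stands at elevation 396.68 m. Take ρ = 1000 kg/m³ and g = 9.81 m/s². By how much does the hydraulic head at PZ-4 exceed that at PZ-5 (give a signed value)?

Δh ≈ -5.13 m

Pressure head at PZ-4: ψ = P/(ρg) = 809×1000 / (1000 × 9.81) = 82.47 m.
Total head at PZ-4: h = z + ψ = 309.08 + 82.47 = 391.55 m.
Total head at PZ-5: h = 396.68 m (water level in the piezometer is the total head).
Head difference: h(PZ-4) − h(PZ-5) = 391.55 − 396.68 = -5.13 m.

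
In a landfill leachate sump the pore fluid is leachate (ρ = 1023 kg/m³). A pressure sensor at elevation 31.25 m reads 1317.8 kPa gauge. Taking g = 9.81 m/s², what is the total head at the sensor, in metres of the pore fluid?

ψ = P/(ρg) = 1317.8×1000 / (1023 × 9.81) = 131.31 m.
h = z + ψ = 31.25 + 131.31 = 162.56 m.

h ≈ 162.56 m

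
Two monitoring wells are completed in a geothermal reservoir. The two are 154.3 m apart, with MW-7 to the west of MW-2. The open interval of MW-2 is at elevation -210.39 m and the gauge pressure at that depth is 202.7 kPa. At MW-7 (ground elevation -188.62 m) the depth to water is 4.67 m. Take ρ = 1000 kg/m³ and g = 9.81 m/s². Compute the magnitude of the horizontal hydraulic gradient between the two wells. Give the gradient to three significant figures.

i ≈ 0.0231

Pressure head at MW-2: ψ = P/(ρg) = 202.7×1000 / (1000 × 9.81) = 20.66 m.
Total head at MW-2: h = z + ψ = -210.39 + 20.66 = -189.73 m.
Total head at MW-7: h = -188.62 − 4.67 = -193.29 m.
Head difference: h(MW-2) − h(MW-7) = -189.73 − (-193.29) = 3.56 m.
Hydraulic gradient: i = |Δh| / L = 3.56 / 154.3 = 0.0231.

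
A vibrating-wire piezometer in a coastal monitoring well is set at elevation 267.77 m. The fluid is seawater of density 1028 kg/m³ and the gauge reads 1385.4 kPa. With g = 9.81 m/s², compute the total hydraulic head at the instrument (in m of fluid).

ψ = P/(ρg) = 1385.4×1000 / (1028 × 9.81) = 137.38 m.
h = z + ψ = 267.77 + 137.38 = 405.15 m.

h ≈ 405.15 m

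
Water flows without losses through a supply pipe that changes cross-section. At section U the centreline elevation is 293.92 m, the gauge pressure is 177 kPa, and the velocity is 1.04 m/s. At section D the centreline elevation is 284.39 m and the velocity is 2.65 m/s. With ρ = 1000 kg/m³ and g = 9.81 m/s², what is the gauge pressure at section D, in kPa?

P₂ ≈ 268 kPa

Pressure head at U: ψ₁ = P₁/(ρg) = 177×1000 / (1000 × 9.81) = 18.04 m.
Velocity heads: v₁²/2g = 1.04²/19.62 = 0.055 m; v₂²/2g = 2.65²/19.62 = 0.358 m.
Total head H = z₁ + ψ₁ + v₁²/2g = 293.92 + 18.04 + 0.055 = 312.02 m.
ψ₂ = H − z₂ − v₂²/2g = 312.02 − 284.39 − 0.358 = 27.27 m.
P₂ = ρgψ₂ = 1000 × 9.81 × 27.27 ≈ 268 kPa.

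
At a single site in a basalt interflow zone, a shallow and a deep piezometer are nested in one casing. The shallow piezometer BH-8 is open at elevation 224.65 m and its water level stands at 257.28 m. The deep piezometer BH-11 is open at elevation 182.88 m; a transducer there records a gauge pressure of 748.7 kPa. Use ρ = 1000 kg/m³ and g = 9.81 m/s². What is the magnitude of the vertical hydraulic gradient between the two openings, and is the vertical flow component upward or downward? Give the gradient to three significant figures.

|i_v| ≈ 0.0460; vertical flow is upward

Total head at BH-8: h = 257.28 m (water level in the standpipe).
Pressure head at BH-11: ψ = P/(ρg) = 748.7×1000 / (1000 × 9.81) = 76.32 m.
Total head at BH-11: h = z + ψ = 182.88 + 76.32 = 259.20 m.
Δh = h(BH-8) − h(BH-11) = 257.28 − 259.20 = -1.92 m.
Vertical separation Δz = 224.65 − 182.88 = 41.77 m.
|i_v| = |Δh| / Δz = 1.92 / 41.77 = 0.0460.
Head is higher in the deep piezometer, so vertical flow is upward (discharge condition).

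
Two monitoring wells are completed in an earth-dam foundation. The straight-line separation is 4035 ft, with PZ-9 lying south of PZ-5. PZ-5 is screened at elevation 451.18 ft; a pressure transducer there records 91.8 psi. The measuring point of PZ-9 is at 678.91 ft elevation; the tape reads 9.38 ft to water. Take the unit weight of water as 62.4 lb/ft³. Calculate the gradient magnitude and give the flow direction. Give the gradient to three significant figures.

Pressure head at PZ-5: ψ = 144·P/γ = 144 × 91.8 / 62.4 = 211.85 ft.
Total head at PZ-5: h = z + ψ = 451.18 + 211.85 = 663.03 ft.
Total head at PZ-9: h = 678.91 − 9.38 = 669.53 ft.
Head difference: h(PZ-5) − h(PZ-9) = 663.03 − 669.53 = -6.50 ft.
Hydraulic gradient: i = |Δh| / L = 6.50 / 4035 = 0.00161.
Flow is from higher to lower head: from PZ-9 toward PZ-5, i.e. toward the north.

i ≈ 0.00161; groundwater flows toward the north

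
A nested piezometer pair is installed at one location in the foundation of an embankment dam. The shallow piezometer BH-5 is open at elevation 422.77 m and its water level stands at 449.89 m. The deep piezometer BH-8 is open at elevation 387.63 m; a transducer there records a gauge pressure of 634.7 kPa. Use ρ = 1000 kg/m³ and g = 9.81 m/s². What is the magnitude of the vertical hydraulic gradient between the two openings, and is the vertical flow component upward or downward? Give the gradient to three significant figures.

|i_v| ≈ 0.0694; vertical flow is upward

Total head at BH-5: h = 449.89 m (water level in the standpipe).
Pressure head at BH-8: ψ = P/(ρg) = 634.7×1000 / (1000 × 9.81) = 64.70 m.
Total head at BH-8: h = z + ψ = 387.63 + 64.70 = 452.33 m.
Δh = h(BH-5) − h(BH-8) = 449.89 − 452.33 = -2.44 m.
Vertical separation Δz = 422.77 − 387.63 = 35.14 m.
|i_v| = |Δh| / Δz = 2.44 / 35.14 = 0.0694.
Head is higher in the deep piezometer, so vertical flow is upward (discharge condition).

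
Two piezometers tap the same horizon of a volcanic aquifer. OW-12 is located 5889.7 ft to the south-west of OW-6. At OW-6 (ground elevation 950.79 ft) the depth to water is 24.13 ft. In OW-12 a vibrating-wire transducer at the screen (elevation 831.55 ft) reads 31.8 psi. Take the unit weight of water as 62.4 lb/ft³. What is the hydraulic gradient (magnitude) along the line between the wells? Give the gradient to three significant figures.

i ≈ 0.00369

Total head at OW-6: h = 950.79 − 24.13 = 926.66 ft.
Pressure head at OW-12: ψ = 144·P/γ = 144 × 31.8 / 62.4 = 73.38 ft.
Total head at OW-12: h = z + ψ = 831.55 + 73.38 = 904.93 ft.
Head difference: h(OW-6) − h(OW-12) = 926.66 − 904.93 = 21.73 ft.
Hydraulic gradient: i = |Δh| / L = 21.73 / 5889.7 = 0.00369.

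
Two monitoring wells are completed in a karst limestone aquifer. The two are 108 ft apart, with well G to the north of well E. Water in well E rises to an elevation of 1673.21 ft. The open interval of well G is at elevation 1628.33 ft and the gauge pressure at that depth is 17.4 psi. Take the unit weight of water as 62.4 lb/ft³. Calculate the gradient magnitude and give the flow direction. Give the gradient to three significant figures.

i ≈ 0.0438; groundwater flows toward the north

Total head at well E: h = 1673.21 ft (water level in the piezometer is the total head).
Pressure head at well G: ψ = 144·P/γ = 144 × 17.4 / 62.4 = 40.15 ft.
Total head at well G: h = z + ψ = 1628.33 + 40.15 = 1668.48 ft.
Head difference: h(well E) − h(well G) = 1673.21 − 1668.48 = 4.73 ft.
Hydraulic gradient: i = |Δh| / L = 4.73 / 108 = 0.0438.
Flow is from higher to lower head: from well E toward well G, i.e. toward the north.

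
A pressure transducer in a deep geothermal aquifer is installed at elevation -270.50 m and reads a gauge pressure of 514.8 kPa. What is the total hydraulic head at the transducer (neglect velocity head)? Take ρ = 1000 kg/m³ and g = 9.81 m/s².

h ≈ -218.02 m

ψ = P/(ρg) = 514.8×1000 / (1000 × 9.81) = 52.48 m.
h = z + ψ = -270.50 + 52.48 = -218.02 m.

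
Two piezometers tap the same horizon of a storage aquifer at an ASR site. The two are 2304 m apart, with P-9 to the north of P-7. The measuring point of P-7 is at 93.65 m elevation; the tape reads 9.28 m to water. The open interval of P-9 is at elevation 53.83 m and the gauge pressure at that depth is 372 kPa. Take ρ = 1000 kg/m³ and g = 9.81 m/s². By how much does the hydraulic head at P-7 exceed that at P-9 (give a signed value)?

Δh ≈ -7.38 m

Total head at P-7: h = 93.65 − 9.28 = 84.37 m.
Pressure head at P-9: ψ = P/(ρg) = 372×1000 / (1000 × 9.81) = 37.92 m.
Total head at P-9: h = z + ψ = 53.83 + 37.92 = 91.75 m.
Head difference: h(P-7) − h(P-9) = 84.37 − 91.75 = -7.38 m.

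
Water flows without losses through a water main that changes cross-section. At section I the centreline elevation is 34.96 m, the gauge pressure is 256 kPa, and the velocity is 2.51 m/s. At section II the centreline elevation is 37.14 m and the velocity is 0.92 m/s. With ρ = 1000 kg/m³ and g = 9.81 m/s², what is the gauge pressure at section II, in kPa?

P₂ ≈ 237 kPa

Pressure head at I: ψ₁ = P₁/(ρg) = 256×1000 / (1000 × 9.81) = 26.10 m.
Velocity heads: v₁²/2g = 2.51²/19.62 = 0.321 m; v₂²/2g = 0.92²/19.62 = 0.043 m.
Total head H = z₁ + ψ₁ + v₁²/2g = 34.96 + 26.10 + 0.321 = 61.38 m.
ψ₂ = H − z₂ − v₂²/2g = 61.38 − 37.14 − 0.043 = 24.20 m.
P₂ = ρgψ₂ = 1000 × 9.81 × 24.20 ≈ 237 kPa.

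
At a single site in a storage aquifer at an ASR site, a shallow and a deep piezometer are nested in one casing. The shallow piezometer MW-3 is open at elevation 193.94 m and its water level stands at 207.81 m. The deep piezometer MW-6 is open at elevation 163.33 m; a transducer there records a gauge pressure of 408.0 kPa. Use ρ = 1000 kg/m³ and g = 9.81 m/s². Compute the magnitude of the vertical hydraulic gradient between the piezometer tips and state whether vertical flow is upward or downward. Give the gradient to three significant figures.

|i_v| ≈ 0.0944; vertical flow is downward

Total head at MW-3: h = 207.81 m (water level in the standpipe).
Pressure head at MW-6: ψ = P/(ρg) = 408.0×1000 / (1000 × 9.81) = 41.59 m.
Total head at MW-6: h = z + ψ = 163.33 + 41.59 = 204.92 m.
Δh = h(MW-3) − h(MW-6) = 207.81 − 204.92 = 2.89 m.
Vertical separation Δz = 193.94 − 163.33 = 30.61 m.
|i_v| = |Δh| / Δz = 2.89 / 30.61 = 0.0944.
Head is higher in the shallow piezometer, so vertical flow is downward (recharge condition).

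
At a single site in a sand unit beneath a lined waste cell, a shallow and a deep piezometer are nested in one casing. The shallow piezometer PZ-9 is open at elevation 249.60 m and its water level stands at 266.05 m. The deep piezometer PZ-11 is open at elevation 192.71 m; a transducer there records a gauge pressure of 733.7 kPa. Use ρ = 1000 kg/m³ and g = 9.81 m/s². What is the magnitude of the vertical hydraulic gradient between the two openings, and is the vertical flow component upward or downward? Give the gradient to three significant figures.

|i_v| ≈ 0.0255; vertical flow is upward

Total head at PZ-9: h = 266.05 m (water level in the standpipe).
Pressure head at PZ-11: ψ = P/(ρg) = 733.7×1000 / (1000 × 9.81) = 74.79 m.
Total head at PZ-11: h = z + ψ = 192.71 + 74.79 = 267.50 m.
Δh = h(PZ-9) − h(PZ-11) = 266.05 − 267.50 = -1.45 m.
Vertical separation Δz = 249.60 − 192.71 = 56.89 m.
|i_v| = |Δh| / Δz = 1.45 / 56.89 = 0.0255.
Head is higher in the deep piezometer, so vertical flow is upward (discharge condition).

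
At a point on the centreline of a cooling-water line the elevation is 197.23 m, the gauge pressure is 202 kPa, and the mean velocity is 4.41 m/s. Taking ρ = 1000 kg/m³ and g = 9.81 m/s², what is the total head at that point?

h ≈ 218.81 m

Pressure head ψ = P/(ρg) = 202×1000 / (1000 × 9.81) = 20.59 m.
Velocity head = v²/(2g) = 4.41² / (2 × 9.81) = 0.991 m.
h = z + ψ + v²/(2g) = 197.23 + 20.59 + 0.991 = 218.81 m.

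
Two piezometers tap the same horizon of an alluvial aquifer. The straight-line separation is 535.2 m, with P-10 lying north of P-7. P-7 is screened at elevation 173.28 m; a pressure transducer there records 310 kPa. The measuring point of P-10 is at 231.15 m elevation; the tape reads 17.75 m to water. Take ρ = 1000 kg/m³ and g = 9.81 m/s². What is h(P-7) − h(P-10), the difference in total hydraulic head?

Δh ≈ -8.52 m

Pressure head at P-7: ψ = P/(ρg) = 310×1000 / (1000 × 9.81) = 31.60 m.
Total head at P-7: h = z + ψ = 173.28 + 31.60 = 204.88 m.
Total head at P-10: h = 231.15 − 17.75 = 213.40 m.
Head difference: h(P-7) − h(P-10) = 204.88 − 213.40 = -8.52 m.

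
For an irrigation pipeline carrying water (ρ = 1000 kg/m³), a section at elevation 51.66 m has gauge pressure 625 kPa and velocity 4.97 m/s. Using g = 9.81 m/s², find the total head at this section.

Pressure head ψ = P/(ρg) = 625×1000 / (1000 × 9.81) = 63.71 m.
Velocity head = v²/(2g) = 4.97² / (2 × 9.81) = 1.259 m.
h = z + ψ + v²/(2g) = 51.66 + 63.71 + 1.259 = 116.63 m.

h ≈ 116.63 m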